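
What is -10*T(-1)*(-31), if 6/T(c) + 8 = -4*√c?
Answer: -186 + 93*I ≈ -186.0 + 93.0*I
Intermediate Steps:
T(c) = 6/(-8 - 4*√c)
-10*T(-1)*(-31) = -(-30)/(4 + 2*√(-1))*(-31) = -(-30)/(4 + 2*I)*(-31) = -(-30)*(4 - 2*I)/20*(-31) = -(-3)*(4 - 2*I)/2*(-31) = (3*(4 - 2*I)/2)*(-31) = -93*(4 - 2*I)/2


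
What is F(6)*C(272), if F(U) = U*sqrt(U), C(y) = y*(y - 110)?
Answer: 264384*sqrt(6) ≈ 6.4761e+5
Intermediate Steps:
C(y) = y*(-110 + y)
F(U) = U**(3/2)
F(6)*C(272) = 6**(3/2)*(272*(-110 + 272)) = (6*sqrt(6))*(272*162) = (6*sqrt(6))*44064 = 264384*sqrt(6)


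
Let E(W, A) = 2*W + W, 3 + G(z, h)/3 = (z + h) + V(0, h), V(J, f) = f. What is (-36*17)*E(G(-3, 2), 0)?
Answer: 11016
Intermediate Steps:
G(z, h) = -9 + 3*z + 6*h (G(z, h) = -9 + 3*((z + h) + h) = -9 + 3*((h + z) + h) = -9 + 3*(z + 2*h) = -9 + (3*z + 6*h) = -9 + 3*z + 6*h)
E(W, A) = 3*W
(-36*17)*E(G(-3, 2), 0) = (-36*17)*(3*(-9 + 3*(-3) + 6*2)) = -1836*(-9 - 9 + 12) = -1836*(-6) = -612*(-18) = 11016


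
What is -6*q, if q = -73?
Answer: 438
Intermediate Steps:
-6*q = -6*(-73) = 438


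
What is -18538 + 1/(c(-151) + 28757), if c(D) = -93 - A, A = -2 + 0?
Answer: -531410307/28666 ≈ -18538.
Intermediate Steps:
A = -2
c(D) = -91 (c(D) = -93 - 1*(-2) = -93 + 2 = -91)
-18538 + 1/(c(-151) + 28757) = -18538 + 1/(-91 + 28757) = -18538 + 1/28666 = -531410307/28666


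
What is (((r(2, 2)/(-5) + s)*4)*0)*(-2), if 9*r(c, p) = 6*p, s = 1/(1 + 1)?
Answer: 0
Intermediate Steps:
s = 1/2 ≈ 0.50000
r(c, p) = 2*p/3 (r(c, p) = (6*p)/9 = 2*p/3)
(((r(2, 2)/(-5) + s)*4)*0)*(-2) = (((((2/3)*2)/(-5) + 1/2)*4)*0)*(-2) = ((((4/3)*(-1/5) + 1/2)*4)*0)*(-2) = (((-4/15 + 1/2)*4)*0)*(-2) = (((7/30)*4)*0)*(-2) = ((14/15)*0)*(-2) = 0*(-2) = 0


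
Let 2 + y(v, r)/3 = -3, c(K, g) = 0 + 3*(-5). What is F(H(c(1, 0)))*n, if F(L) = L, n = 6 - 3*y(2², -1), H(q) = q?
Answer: -765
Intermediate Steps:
c(K, g) = -15 (c(K, g) = 0 - 15 = -15)
y(v, r) = -15 (y(v, r) = -6 + 3*(-3) = -6 - 9 = -15)
n = 51 (n = 6 - 3*(-15) = 6 + 45 = 51)
F(H(c(1, 0)))*n = -15*51 = -765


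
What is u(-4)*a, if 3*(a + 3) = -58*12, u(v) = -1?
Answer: 235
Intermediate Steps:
a = -235 (a = -3 + (-58*12)/3 = -3 + (1/3)*(-696) = -3 - 232 = -235)
u(-4)*a = -1*(-235) = 235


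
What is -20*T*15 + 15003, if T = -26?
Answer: 22803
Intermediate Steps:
-20*T*15 + 15003 = -20*(-26)*15 + 15003 = 520*15 + 15003 = 7800 + 15003 = 22803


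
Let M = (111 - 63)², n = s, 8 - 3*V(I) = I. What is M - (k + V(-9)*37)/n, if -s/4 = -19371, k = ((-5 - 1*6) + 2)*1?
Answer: 267784403/116226 ≈ 2304.0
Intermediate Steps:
V(I) = 8/3 - I/3
k = -9 (k = ((-5 - 6) + 2)*1 = (-11 + 2)*1 = -9*1 = -9)
s = 77484 (s = -4*(-19371) = 77484)
n = 77484
M = 2304 (M = 48² = 2304)
M - (k + V(-9)*37)/n = 2304 - (-9 + (8/3 - ⅓*(-9))*37)/77484 = 2304 - (-9 + (8/3 + 3)*37)/77484 = 2304 - (-9 + (17/3)*37)/77484 = 2304 - (-9 + 629/3)/77484 = 2304 - 602/(3*77484) = 2304 - 1*301/116226 = 2304 - 301/116226 = 267784403/116226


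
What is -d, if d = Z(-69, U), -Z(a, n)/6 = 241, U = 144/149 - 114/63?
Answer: 1446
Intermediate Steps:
U = -2638/3129 (U = 144*(1/149) - 114*1/63 = 144/149 - 38/21 = -2638/3129 ≈ -0.84308)
Z(a, n) = -1446 (Z(a, n) = -6*241 = -1446)
d = -1446
-d = -1*(-1446) = 1446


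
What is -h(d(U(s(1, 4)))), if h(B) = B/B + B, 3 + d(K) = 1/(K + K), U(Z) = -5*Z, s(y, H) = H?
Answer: 81/40 ≈ 2.0250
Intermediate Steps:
d(K) = -3 + 1/(2*K) (d(K) = -3 + 1/(K + K) = -3 + 1/(2*K))
h(B) = 1 + B
-h(d(U(s(1, 4)))) = -(1 + (-3 + 1/(2*((-5*4))))) = -(1 + (-3 + (1/2)/(-20))) = -(1 + (-3 + (1/2)*(-1/20))) = -(1 + (-3 - 1/40)) = -(1 - 121/40) = -1*(-81/40) = 81/40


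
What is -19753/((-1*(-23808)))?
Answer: -19753/23808 ≈ -0.82968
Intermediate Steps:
-19753/((-1*(-23808))) = -19753/23808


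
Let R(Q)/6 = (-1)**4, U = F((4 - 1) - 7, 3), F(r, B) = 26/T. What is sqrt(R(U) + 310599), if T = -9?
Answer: sqrt(310605) ≈ 557.32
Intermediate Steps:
F(r, B) = -26/9 (F(r, B) = 26/(-9) = 26*(-1/9) = -26/9)
U = -26/9 ≈ -2.8889
R(Q) = 6 (R(Q) = 6*(-1)**4 = 6*1 = 6)
sqrt(R(U) + 310599) = sqrt(6 + 310599) = sqrt(310605)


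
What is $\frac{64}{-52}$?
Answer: $- \frac{16}{13} \approx -1.2308$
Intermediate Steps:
$\frac{64}{-52} = 64 \left(- \frac{1}{52}\right) = - \frac{16}{13}$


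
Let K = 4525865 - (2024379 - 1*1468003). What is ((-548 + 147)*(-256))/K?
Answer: 102656/3969489 ≈ 0.025861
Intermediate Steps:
K = 3969489 (K = 4525865 - (2024379 - 1468003) = 4525865 - 1*556376 = 4525865 - 556376 = 3969489)
((-548 + 147)*(-256))/K = ((-548 + 147)*(-256))/3969489 = -401*(-256)*(1/3969489) = 102656*(1/3969489) = 102656/3969489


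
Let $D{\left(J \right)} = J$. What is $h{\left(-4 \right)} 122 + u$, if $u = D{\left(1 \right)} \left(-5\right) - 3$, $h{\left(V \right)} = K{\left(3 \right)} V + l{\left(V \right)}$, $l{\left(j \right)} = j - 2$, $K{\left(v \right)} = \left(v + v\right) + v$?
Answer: $-5132$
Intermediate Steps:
$K{\left(v \right)} = 3 v$ ($K{\left(v \right)} = 2 v + v = 3 v$)
$l{\left(j \right)} = -2 + j$
$h{\left(V \right)} = -2 + 10 V$ ($h{\left(V \right)} = 3 \cdot 3 V + \left(-2 + V\right) = 9 V + \left(-2 + V\right) = -2 + 10 V$)
$u = -8$ ($u = 1 \left(-5\right) - 3 = -5 - 3 = -8$)
$h{\left(-4 \right)} 122 + u = \left(-2 + 10 \left(-4\right)\right) 122 - 8 = \left(-2 - 40\right) 122 - 8 = \left(-42\right) 122 - 8 = -5124 - 8 = -5132$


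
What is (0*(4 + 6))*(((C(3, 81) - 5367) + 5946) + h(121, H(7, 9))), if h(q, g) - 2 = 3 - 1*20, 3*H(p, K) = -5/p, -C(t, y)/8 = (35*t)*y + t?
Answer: 0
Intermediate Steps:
C(t, y) = -8*t - 280*t*y (C(t, y) = -8*((35*t)*y + t) = -8*(35*t*y + t) = -8*(t + 35*t*y) = -8*t - 280*t*y)
H(p, K) = -5/(3*p) (H(p, K) = (-5/p)/3 = -5/(3*p))
h(q, g) = -15 (h(q, g) = 2 + (3 - 1*20) = 2 + (3 - 20) = 2 - 17 = -15)
(0*(4 + 6))*(((C(3, 81) - 5367) + 5946) + h(121, H(7, 9))) = (0*(4 + 6))*(((-8*3*(1 + 35*81) - 5367) + 5946) - 15) = (0*10)*(((-8*3*(1 + 2835) - 5367) + 5946) - 15) = 0*(((-8*3*2836 - 5367) + 5946) - 15) = 0*(((-68064 - 5367) + 5946) - 15) = 0*((-73431 + 5946) - 15) = 0*(-67485 - 15) = 0*(-67500) = 0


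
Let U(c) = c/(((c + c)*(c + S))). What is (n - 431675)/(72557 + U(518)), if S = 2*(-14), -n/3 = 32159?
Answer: -517588960/71105861 ≈ -7.2791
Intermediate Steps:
n = -96477 (n = -3*32159 = -96477)
S = -28
U(c) = 1/(2*(-28 + c)) (U(c) = c/(((c + c)*(c - 28))) = c/(((2*c)*(-28 + c))) = c/((2*c*(-28 + c))) = c*(1/(2*c*(-28 + c))) = 1/(2*(-28 + c)))
(n - 431675)/(72557 + U(518)) = (-96477 - 431675)/(72557 + 1/(2*(-28 + 518))) = -528152/(72557 + (½)/490) = -528152/(72557 + (½)*(1/490)) = -528152/(72557 + 1/980) = -528152/71105861/980 = -528152*980/71105861 = -517588960/71105861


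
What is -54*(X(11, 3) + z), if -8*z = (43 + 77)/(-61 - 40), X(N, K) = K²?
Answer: -49896/101 ≈ -494.02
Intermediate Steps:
z = 15/101 (z = -(43 + 77)/(8*(-61 - 40)) = -15/(-101) = -15*(-1)/101 = -⅛*(-120/101) = 15/101 ≈ 0.14851)
-54*(X(11, 3) + z) = -54*(3² + 15/101) = -54*(9 + 15/101) = -54*924/101 = -49896/101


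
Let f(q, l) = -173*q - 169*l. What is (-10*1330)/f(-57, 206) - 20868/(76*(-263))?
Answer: 196639901/124690141 ≈ 1.5770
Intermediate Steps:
(-10*1330)/f(-57, 206) - 20868/(76*(-263)) = (-10*1330)/(-173*(-57) - 169*206) - 20868/(76*(-263)) = -13300/(9861 - 34814) - 20868/(-19988) = -13300/(-24953) - 20868*(-1/19988) = -13300*(-1/24953) + 5217/4997 = 13300/24953 + 5217/4997 = 196639901/124690141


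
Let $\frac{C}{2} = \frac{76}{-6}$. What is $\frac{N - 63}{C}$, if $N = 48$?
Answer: $\frac{45}{76} \approx 0.5921$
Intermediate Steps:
$C = - \frac{76}{3}$ ($C = 2 \frac{76}{-6} = 2 \cdot 76 \left(- \frac{1}{6}\right) = 2 \left(- \frac{38}{3}\right) = - \frac{76}{3} \approx -25.333$)
$\frac{N - 63}{C} = \frac{48 - 63}{- \frac{76}{3}} = \left(- \frac{3}{76}\right) \left(-15\right) = \frac{45}{76}$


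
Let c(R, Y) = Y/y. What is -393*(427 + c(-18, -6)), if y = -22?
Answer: -1847100/11 ≈ -1.6792e+5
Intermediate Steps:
c(R, Y) = -Y/22 (c(R, Y) = Y/(-22) = Y*(-1/22) = -Y/22)
-393*(427 + c(-18, -6)) = -393*(427 - 1/22*(-6)) = -393*(427 + 3/11) = -393*4700/11 = -1847100/11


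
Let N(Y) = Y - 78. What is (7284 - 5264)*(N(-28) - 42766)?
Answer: -86601440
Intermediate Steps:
N(Y) = -78 + Y
(7284 - 5264)*(N(-28) - 42766) = (7284 - 5264)*((-78 - 28) - 42766) = 2020*(-106 - 42766) = 2020*(-42872) = -86601440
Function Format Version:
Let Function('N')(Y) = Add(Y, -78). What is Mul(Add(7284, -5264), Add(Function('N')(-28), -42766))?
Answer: -86601440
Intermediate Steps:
Function('N')(Y) = Add(-78, Y)
Mul(Add(7284, -5264), Add(Function('N')(-28), -42766)) = Mul(Add(7284, -5264), Add(Add(-78, -28), -42766)) = Mul(2020, Add(-106, -42766)) = Mul(2020, -42872) = -86601440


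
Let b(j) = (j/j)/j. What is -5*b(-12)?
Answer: 5/12 ≈ 0.41667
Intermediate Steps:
b(j) = 1/j
-5*b(-12) = -5/(-12) = -5*(-1/12) = 5/12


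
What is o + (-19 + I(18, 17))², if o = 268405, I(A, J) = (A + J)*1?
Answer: 268661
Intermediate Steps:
I(A, J) = A + J
o + (-19 + I(18, 17))² = 268405 + (-19 + (18 + 17))² = 268405 + (-19 + 35)² = 268405 + 16² = 268405 + 256 = 268661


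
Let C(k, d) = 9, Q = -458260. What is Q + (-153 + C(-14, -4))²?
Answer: -437524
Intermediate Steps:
Q + (-153 + C(-14, -4))² = -458260 + (-153 + 9)² = -458260 + (-144)² = -458260 + 20736 = -437524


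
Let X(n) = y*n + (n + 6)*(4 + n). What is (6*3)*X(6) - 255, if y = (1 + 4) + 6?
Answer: 3093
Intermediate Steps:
y = 11 (y = 5 + 6 = 11)
X(n) = 11*n + (4 + n)*(6 + n) (X(n) = 11*n + (n + 6)*(4 + n) = 11*n + (6 + n)*(4 + n) = 11*n + (4 + n)*(6 + n))
(6*3)*X(6) - 255 = (6*3)*(24 + 6² + 21*6) - 255 = 18*(24 + 36 + 126) - 255 = 18*186 - 255 = 3348 - 255 = 3093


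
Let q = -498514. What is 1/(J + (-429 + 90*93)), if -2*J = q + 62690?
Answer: 1/225853 ≈ 4.4277e-6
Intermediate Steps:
J = 217912 (J = -(-498514 + 62690)/2 = -1/2*(-435824) = 217912)
1/(J + (-429 + 90*93)) = 1/(217912 + (-429 + 90*93)) = 1/(217912 + (-429 + 8370)) = 1/(217912 + 7941) = 1/225853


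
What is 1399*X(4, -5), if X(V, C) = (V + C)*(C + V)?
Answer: 1399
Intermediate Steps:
X(V, C) = (C + V)**2 (X(V, C) = (C + V)*(C + V) = (C + V)**2)
1399*X(4, -5) = 1399*(-5 + 4)**2 = 1399*(-1)**2 = 1399*1 = 1399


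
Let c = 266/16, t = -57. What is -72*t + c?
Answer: 32965/8 ≈ 4120.6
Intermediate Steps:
c = 133/8 (c = 266*(1/16) = 133/8 ≈ 16.625)
-72*t + c = -72*(-57) + 133/8 = 4104 + 133/8 = 32965/8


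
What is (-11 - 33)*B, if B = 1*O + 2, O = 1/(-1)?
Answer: -44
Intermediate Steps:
O = -1 (O = 1*(-1) = -1)
B = 1 (B = 1*(-1) + 2 = -1 + 2 = 1)
(-11 - 33)*B = (-11 - 33)*1 = -44*1 = -44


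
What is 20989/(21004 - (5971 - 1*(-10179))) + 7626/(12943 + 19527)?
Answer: 359264717/78804690 ≈ 4.5589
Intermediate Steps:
20989/(21004 - (5971 - 1*(-10179))) + 7626/(12943 + 19527) = 20989/(21004 - (5971 + 10179)) + 7626/32470 = 20989/(21004 - 1*16150) + 7626*(1/32470) = 20989/(21004 - 16150) + 3813/16235 = 20989/4854 + 3813/16235 = 359264717/78804690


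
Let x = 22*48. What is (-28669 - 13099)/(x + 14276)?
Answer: -10442/3833 ≈ -2.7242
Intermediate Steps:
x = 1056
(-28669 - 13099)/(x + 14276) = (-28669 - 13099)/(1056 + 14276) = -41768/15332 = -41768*1/15332 = -10442/3833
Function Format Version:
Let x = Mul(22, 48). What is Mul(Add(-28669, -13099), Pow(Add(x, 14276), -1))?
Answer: Rational(-10442, 3833) ≈ -2.7242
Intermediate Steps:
x = 1056
Mul(Add(-28669, -13099), Pow(Add(x, 14276), -1)) = Mul(Add(-28669, -13099), Pow(Add(1056, 14276), -1)) = Mul(-41768, Pow(15332, -1)) = Mul(-41768, Rational(1, 15332)) = Rational(-10442, 3833)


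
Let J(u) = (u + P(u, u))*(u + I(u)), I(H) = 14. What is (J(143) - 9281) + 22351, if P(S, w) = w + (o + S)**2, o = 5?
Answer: 3496900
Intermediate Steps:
P(S, w) = w + (5 + S)**2
J(u) = (14 + u)*((5 + u)**2 + 2*u) (J(u) = (u + (u + (5 + u)**2))*(u + 14) = ((5 + u)**2 + 2*u)*(14 + u) = (14 + u)*((5 + u)**2 + 2*u))
(J(143) - 9281) + 22351 = ((350 + 143**3 + 26*143**2 + 193*143) - 9281) + 22351 = ((350 + 2924207 + 26*20449 + 27599) - 9281) + 22351 = ((350 + 2924207 + 531674 + 27599) - 9281) + 22351 = (3483830 - 9281) + 22351 = 3474549 + 22351 = 3496900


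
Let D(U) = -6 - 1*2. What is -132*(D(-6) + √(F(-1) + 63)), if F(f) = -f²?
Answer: 1056 - 132*√62 ≈ 16.631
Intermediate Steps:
D(U) = -8 (D(U) = -6 - 2 = -8)
-132*(D(-6) + √(F(-1) + 63)) = -132*(-8 + √(-1*(-1)² + 63)) = -132*(-8 + √(-1*1 + 63)) = -132*(-8 + √(-1 + 63)) = -132*(-8 + √62) = 1056 - 132*√62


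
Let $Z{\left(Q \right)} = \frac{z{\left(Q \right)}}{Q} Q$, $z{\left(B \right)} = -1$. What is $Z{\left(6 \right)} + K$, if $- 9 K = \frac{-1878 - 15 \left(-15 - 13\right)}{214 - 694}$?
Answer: $- \frac{107}{80} \approx -1.3375$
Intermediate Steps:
$K = - \frac{27}{80}$ ($K = - \frac{\left(-1878 - 15 \left(-15 - 13\right)\right) \frac{1}{214 - 694}}{9} = - \frac{\left(-1878 - -420\right) \frac{1}{-480}}{9} = - \frac{\left(-1878 + 420\right) \left(- \frac{1}{480}\right)}{9} = - \frac{\left(-1458\right) \left(- \frac{1}{480}\right)}{9} = \left(- \frac{1}{9}\right) \frac{243}{80} = - \frac{27}{80} \approx -0.3375$)
$Z{\left(Q \right)} = -1$ ($Z{\left(Q \right)} = - \frac{1}{Q} Q = -1$)
$Z{\left(6 \right)} + K = -1 - \frac{27}{80} = - \frac{107}{80}$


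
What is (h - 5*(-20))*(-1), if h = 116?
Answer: -216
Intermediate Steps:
(h - 5*(-20))*(-1) = (116 - 5*(-20))*(-1) = (116 + 100)*(-1) = 216*(-1) = -216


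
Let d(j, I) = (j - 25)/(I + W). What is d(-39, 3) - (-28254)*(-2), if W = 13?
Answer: -56512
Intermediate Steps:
d(j, I) = (-25 + j)/(13 + I) (d(j, I) = (j - 25)/(I + 13) = (-25 + j)/(13 + I))
d(-39, 3) - (-28254)*(-2) = (-25 - 39)/(13 + 3) - (-28254)*(-2) = -64/16 - 554*102 = (1/16)*(-64) - 56508 = -4 - 56508 = -56512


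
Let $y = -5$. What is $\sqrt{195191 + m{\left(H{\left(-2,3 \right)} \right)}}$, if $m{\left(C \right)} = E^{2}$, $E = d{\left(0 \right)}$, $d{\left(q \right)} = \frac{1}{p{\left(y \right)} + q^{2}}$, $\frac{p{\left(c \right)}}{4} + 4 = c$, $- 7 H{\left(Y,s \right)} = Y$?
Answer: $\frac{\sqrt{252967537}}{36} \approx 441.8$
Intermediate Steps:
$H{\left(Y,s \right)} = - \frac{Y}{7}$
$p{\left(c \right)} = -16 + 4 c$
$d{\left(q \right)} = \frac{1}{-36 + q^{2}}$ ($d{\left(q \right)} = \frac{1}{\left(-16 + 4 \left(-5\right)\right) + q^{2}} = \frac{1}{\left(-16 - 20\right) + q^{2}} = \frac{1}{-36 + q^{2}}$)
$E = - \frac{1}{36}$ ($E = \frac{1}{-36 + 0^{2}} = \frac{1}{-36 + 0} = \frac{1}{-36} = - \frac{1}{36} \approx -0.027778$)
$m{\left(C \right)} = \frac{1}{1296}$ ($m{\left(C \right)} = \left(- \frac{1}{36}\right)^{2} = \frac{1}{1296}$)
$\sqrt{195191 + m{\left(H{\left(-2,3 \right)} \right)}} = \sqrt{195191 + \frac{1}{1296}} = \sqrt{\frac{252967537}{1296}} = \frac{\sqrt{252967537}}{36}$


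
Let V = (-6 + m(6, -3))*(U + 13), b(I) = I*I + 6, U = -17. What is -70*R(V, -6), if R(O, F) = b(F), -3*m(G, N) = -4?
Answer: -2940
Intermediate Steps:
m(G, N) = 4/3 (m(G, N) = -⅓*(-4) = 4/3)
b(I) = 6 + I² (b(I) = I² + 6 = 6 + I²)
V = 56/3 (V = (-6 + 4/3)*(-17 + 13) = -14/3*(-4) = 56/3 ≈ 18.667)
R(O, F) = 6 + F²
-70*R(V, -6) = -70*(6 + (-6)²) = -70*(6 + 36) = -70*42 = -2940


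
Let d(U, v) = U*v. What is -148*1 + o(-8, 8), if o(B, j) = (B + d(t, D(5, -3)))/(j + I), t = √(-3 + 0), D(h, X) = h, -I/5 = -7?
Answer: -6372/43 + 5*I*√3/43 ≈ -148.19 + 0.2014*I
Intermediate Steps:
I = 35 (I = -5*(-7) = 35)
t = I*√3 (t = √(-3) = I*√3 ≈ 1.732*I)
o(B, j) = (B + 5*I*√3)/(35 + j) (o(B, j) = (B + (I*√3)*5)/(j + 35) = (B + 5*I*√3)/(35 + j))
-148*1 + o(-8, 8) = -148*1 + (-8 + 5*I*√3)/(35 + 8) = -148 + (-8 + 5*I*√3)/43 = -148 + (-8/43 + 5*I*√3/43) = -6372/43 + 5*I*√3/43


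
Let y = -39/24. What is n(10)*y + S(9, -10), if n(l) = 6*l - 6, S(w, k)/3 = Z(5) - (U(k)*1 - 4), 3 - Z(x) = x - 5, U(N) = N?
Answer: -147/4 ≈ -36.750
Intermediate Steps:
Z(x) = 8 - x (Z(x) = 3 - (x - 5) = 3 - (-5 + x) = 3 + (5 - x) = 8 - x)
S(w, k) = 21 - 3*k (S(w, k) = 3*((8 - 1*5) - (k*1 - 4)) = 3*((8 - 5) - (k - 4)) = 3*(3 - (-4 + k)) = 3*(3 + (4 - k)) = 3*(7 - k) = 21 - 3*k)
y = -13/8 (y = -39*1/24 = -13/8 ≈ -1.6250)
n(l) = -6 + 6*l
n(10)*y + S(9, -10) = (-6 + 6*10)*(-13/8) + (21 - 3*(-10)) = (-6 + 60)*(-13/8) + (21 + 30) = 54*(-13/8) + 51 = -351/4 + 51 = -147/4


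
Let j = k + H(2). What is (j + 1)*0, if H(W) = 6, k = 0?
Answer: 0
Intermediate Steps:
j = 6 (j = 0 + 6 = 6)
(j + 1)*0 = (6 + 1)*0 = 7*0 = 0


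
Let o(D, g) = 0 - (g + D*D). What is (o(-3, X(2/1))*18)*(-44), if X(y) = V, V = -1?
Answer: 6336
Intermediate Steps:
X(y) = -1
o(D, g) = -g - D² (o(D, g) = 0 - (g + D²) = 0 + (-g - D²) = -g - D²)
(o(-3, X(2/1))*18)*(-44) = ((-1*(-1) - 1*(-3)²)*18)*(-44) = ((1 - 1*9)*18)*(-44) = ((1 - 9)*18)*(-44) = -8*18*(-44) = -144*(-44) = 6336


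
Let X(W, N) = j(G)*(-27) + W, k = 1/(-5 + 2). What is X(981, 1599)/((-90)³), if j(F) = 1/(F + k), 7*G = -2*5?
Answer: -512/374625 ≈ -0.0013667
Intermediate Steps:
G = -10/7 (G = (-2*5)/7 = (⅐)*(-10) = -10/7 ≈ -1.4286)
k = -⅓ (k = 1/(-3) = -⅓ ≈ -0.33333)
j(F) = 1/(-⅓ + F) (j(F) = 1/(F - ⅓) = 1/(-⅓ + F))
X(W, N) = 567/37 + W (X(W, N) = (3/(-1 + 3*(-10/7)))*(-27) + W = (3/(-1 - 30/7))*(-27) + W = (3/(-37/7))*(-27) + W = (3*(-7/37))*(-27) + W = -21/37*(-27) + W = 567/37 + W)
X(981, 1599)/((-90)³) = (567/37 + 981)/((-90)³) = (36864/37)/(-729000) = (36864/37)*(-1/729000) = -512/374625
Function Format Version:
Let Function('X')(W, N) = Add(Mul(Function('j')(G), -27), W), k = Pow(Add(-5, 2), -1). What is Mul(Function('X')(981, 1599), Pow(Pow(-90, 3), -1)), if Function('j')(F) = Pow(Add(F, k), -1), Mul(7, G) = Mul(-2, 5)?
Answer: Rational(-512, 374625) ≈ -0.0013667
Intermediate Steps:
G = Rational(-10, 7) (G = Mul(Rational(1, 7), Mul(-2, 5)) = Mul(Rational(1, 7), -10) = Rational(-10, 7) ≈ -1.4286)
k = Rational(-1, 3) (k = Pow(-3, -1) = Rational(-1, 3) ≈ -0.33333)
Function('j')(F) = Pow(Add(Rational(-1, 3), F), -1) (Function('j')(F) = Pow(Add(F, Rational(-1, 3)), -1) = Pow(Add(Rational(-1, 3), F), -1))
Function('X')(W, N) = Add(Rational(567, 37), W) (Function('X')(W, N) = Add(Mul(Mul(3, Pow(Add(-1, Mul(3, Rational(-10, 7))), -1)), -27), W) = Add(Mul(Mul(3, Pow(Add(-1, Rational(-30, 7)), -1)), -27), W) = Add(Mul(Mul(3, Pow(Rational(-37, 7), -1)), -27), W) = Add(Mul(Mul(3, Rational(-7, 37)), -27), W) = Add(Mul(Rational(-21, 37), -27), W) = Add(Rational(567, 37), W))
Mul(Function('X')(981, 1599), Pow(Pow(-90, 3), -1)) = Mul(Add(Rational(567, 37), 981), Pow(Pow(-90, 3), -1)) = Mul(Rational(36864, 37), Pow(-729000, -1)) = Mul(Rational(36864, 37), Rational(-1, 729000)) = Rational(-512, 374625)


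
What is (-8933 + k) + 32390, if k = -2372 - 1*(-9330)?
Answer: 30415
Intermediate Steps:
k = 6958 (k = -2372 + 9330 = 6958)
(-8933 + k) + 32390 = (-8933 + 6958) + 32390 = -1975 + 32390 = 30415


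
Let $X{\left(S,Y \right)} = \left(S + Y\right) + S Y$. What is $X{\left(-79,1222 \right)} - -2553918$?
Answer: $2458523$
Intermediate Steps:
$X{\left(S,Y \right)} = S + Y + S Y$
$X{\left(-79,1222 \right)} - -2553918 = \left(-79 + 1222 - 96538\right) - -2553918 = \left(-79 + 1222 - 96538\right) + 2553918 = -95395 + 2553918 = 2458523$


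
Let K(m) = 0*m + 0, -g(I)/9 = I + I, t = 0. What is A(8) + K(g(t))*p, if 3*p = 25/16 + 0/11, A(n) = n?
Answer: 8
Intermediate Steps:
p = 25/48 (p = (25/16 + 0/11)/3 = (25*(1/16) + 0*(1/11))/3 = (25/16 + 0)/3 = (1/3)*(25/16) = 25/48 ≈ 0.52083)
g(I) = -18*I (g(I) = -9*(I + I) = -18*I)
K(m) = 0 (K(m) = 0 + 0 = 0)
A(8) + K(g(t))*p = 8 + 0*(25/48) = 8 + 0 = 8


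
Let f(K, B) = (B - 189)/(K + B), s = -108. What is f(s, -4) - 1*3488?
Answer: -390463/112 ≈ -3486.3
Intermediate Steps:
f(K, B) = (-189 + B)/(B + K)
f(s, -4) - 1*3488 = (-189 - 4)/(-4 - 108) - 1*3488 = -193/(-112) - 3488 = -1/112*(-193) - 3488 = 193/112 - 3488 = -390463/112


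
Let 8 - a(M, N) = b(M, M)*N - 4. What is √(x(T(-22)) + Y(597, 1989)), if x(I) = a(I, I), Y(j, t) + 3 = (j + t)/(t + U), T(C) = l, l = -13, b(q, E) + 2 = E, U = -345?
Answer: I*√13846042/274 ≈ 13.58*I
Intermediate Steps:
b(q, E) = -2 + E
T(C) = -13
Y(j, t) = -3 + (j + t)/(-345 + t) (Y(j, t) = -3 + (j + t)/(t - 345) = -3 + (j + t)/(-345 + t))
a(M, N) = 12 - N*(-2 + M) (a(M, N) = 8 - ((-2 + M)*N - 4) = 8 - (N*(-2 + M) - 4) = 8 - (-4 + N*(-2 + M)) = 8 + (4 - N*(-2 + M)) = 12 - N*(-2 + M))
x(I) = 12 - I*(-2 + I)
√(x(T(-22)) + Y(597, 1989)) = √((12 - 1*(-13)*(-2 - 13)) + (1035 + 597 - 2*1989)/(-345 + 1989)) = √((12 - 1*(-13)*(-15)) + (1035 + 597 - 3978)/1644) = √((12 - 195) + (1/1644)*(-2346)) = √(-183 - 391/274) = √(-50533/274) = I*√13846042/274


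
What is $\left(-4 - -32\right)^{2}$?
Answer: $784$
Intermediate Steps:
$\left(-4 - -32\right)^{2} = \left(-4 + 32\right)^{2} = 28^{2} = 784$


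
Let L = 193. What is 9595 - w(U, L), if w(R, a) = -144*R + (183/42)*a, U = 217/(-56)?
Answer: 114745/14 ≈ 8196.1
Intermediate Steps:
U = -31/8 (U = 217*(-1/56) = -31/8 ≈ -3.8750)
w(R, a) = -144*R + 61*a/14 (w(R, a) = -144*R + (183*(1/42))*a = -144*R + 61*a/14)
9595 - w(U, L) = 9595 - (-144*(-31/8) + (61/14)*193) = 9595 - (558 + 11773/14) = 9595 - 1*19585/14 = 9595 - 19585/14 = 114745/14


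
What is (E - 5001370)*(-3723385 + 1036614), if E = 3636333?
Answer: 3667541825527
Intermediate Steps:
(E - 5001370)*(-3723385 + 1036614) = (3636333 - 5001370)*(-3723385 + 1036614) = -1365037*(-2686771) = 3667541825527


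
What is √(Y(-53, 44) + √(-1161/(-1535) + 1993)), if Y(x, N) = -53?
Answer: √(-124879925 + 12280*√73402165)/1535 ≈ 2.8894*I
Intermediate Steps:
√(Y(-53, 44) + √(-1161/(-1535) + 1993)) = √(-53 + √(-1161/(-1535) + 1993)) = √(-53 + √(-1161*(-1/1535) + 1993)) = √(-53 + √(1161/1535 + 1993)) = √(-53 + √(3060416/1535)) = √(-53 + 8*√73402165/1535)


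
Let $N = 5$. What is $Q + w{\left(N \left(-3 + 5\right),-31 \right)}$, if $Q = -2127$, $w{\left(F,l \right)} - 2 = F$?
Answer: $-2115$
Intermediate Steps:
$w{\left(F,l \right)} = 2 + F$
$Q + w{\left(N \left(-3 + 5\right),-31 \right)} = -2127 + \left(2 + 5 \left(-3 + 5\right)\right) = -2127 + \left(2 + 5 \cdot 2\right) = -2127 + \left(2 + 10\right) = -2127 + 12 = -2115$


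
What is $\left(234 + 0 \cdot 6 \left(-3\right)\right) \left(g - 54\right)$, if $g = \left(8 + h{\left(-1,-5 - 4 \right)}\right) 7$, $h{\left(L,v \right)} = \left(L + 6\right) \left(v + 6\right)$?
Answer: $-24102$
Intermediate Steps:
$h{\left(L,v \right)} = \left(6 + L\right) \left(6 + v\right)$
$g = -49$ ($g = \left(8 + \left(36 + 6 \left(-1\right) + 6 \left(-5 - 4\right) - \left(-5 - 4\right)\right)\right) 7 = \left(8 + \left(36 - 6 + 6 \left(-5 - 4\right) - \left(-5 - 4\right)\right)\right) 7 = \left(8 + \left(36 - 6 + 6 \left(-9\right) - -9\right)\right) 7 = \left(8 + \left(36 - 6 - 54 + 9\right)\right) 7 = \left(8 - 15\right) 7 = \left(-7\right) 7 = -49$)
$\left(234 + 0 \cdot 6 \left(-3\right)\right) \left(g - 54\right) = \left(234 + 0 \cdot 6 \left(-3\right)\right) \left(-49 - 54\right) = \left(234 + 0 \left(-3\right)\right) \left(-103\right) = \left(234 + 0\right) \left(-103\right) = 234 \left(-103\right) = -24102$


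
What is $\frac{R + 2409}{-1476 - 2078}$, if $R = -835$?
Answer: $- \frac{787}{1777} \approx -0.44288$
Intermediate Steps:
$\frac{R + 2409}{-1476 - 2078} = \frac{-835 + 2409}{-1476 - 2078} = \frac{1574}{-3554} = 1574 \left(- \frac{1}{3554}\right) = - \frac{787}{1777}$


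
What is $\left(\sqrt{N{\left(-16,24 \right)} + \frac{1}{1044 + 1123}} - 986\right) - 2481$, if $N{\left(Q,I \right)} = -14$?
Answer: $-3467 + \frac{i \sqrt{65740279}}{2167} \approx -3467.0 + 3.7416 i$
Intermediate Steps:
$\left(\sqrt{N{\left(-16,24 \right)} + \frac{1}{1044 + 1123}} - 986\right) - 2481 = \left(\sqrt{-14 + \frac{1}{1044 + 1123}} - 986\right) - 2481 = \left(\sqrt{-14 + \frac{1}{2167}} - 986\right) - 2481 = \left(\sqrt{- \frac{30337}{2167}} - 986\right) - 2481 = \left(\frac{i \sqrt{65740279}}{2167} - 986\right) - 2481 = \left(-986 + \frac{i \sqrt{65740279}}{2167}\right) - 2481 = -3467 + \frac{i \sqrt{65740279}}{2167}$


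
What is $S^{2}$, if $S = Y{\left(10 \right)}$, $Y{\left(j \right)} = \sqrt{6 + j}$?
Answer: $16$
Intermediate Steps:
$S = 4$ ($S = \sqrt{6 + 10} = \sqrt{16} = 4$)
$S^{2} = 4^{2} = 16$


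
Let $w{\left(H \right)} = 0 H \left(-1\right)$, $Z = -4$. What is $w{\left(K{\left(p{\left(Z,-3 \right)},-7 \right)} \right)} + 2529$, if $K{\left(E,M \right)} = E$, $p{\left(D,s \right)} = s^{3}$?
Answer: $2529$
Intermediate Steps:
$w{\left(H \right)} = 0$ ($w{\left(H \right)} = 0 \left(-1\right) = 0$)
$w{\left(K{\left(p{\left(Z,-3 \right)},-7 \right)} \right)} + 2529 = 0 + 2529 = 2529$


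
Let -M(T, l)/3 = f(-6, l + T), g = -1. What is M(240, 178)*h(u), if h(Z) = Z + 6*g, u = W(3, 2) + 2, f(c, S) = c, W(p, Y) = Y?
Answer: -36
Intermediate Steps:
M(T, l) = 18 (M(T, l) = -3*(-6) = 18)
u = 4 (u = 2 + 2 = 4)
h(Z) = -6 + Z (h(Z) = Z + 6*(-1) = Z - 6 = -6 + Z)
M(240, 178)*h(u) = 18*(-6 + 4) = 18*(-2) = -36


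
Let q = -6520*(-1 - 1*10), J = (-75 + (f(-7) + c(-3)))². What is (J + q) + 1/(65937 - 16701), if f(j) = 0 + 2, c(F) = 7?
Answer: 3745677937/49236 ≈ 76076.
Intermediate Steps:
f(j) = 2
J = 4356 (J = (-75 + (2 + 7))² = (-75 + 9)² = (-66)² = 4356)
q = 71720 (q = -6520*(-1 - 10) = -6520*(-11) = 71720)
(J + q) + 1/(65937 - 16701) = (4356 + 71720) + 1/(65937 - 16701) = 76076 + 1/49236 = 3745677937/49236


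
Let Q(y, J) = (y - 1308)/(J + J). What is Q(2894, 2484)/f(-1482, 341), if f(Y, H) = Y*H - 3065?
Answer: -793/1262932668 ≈ -6.2790e-7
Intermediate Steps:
f(Y, H) = -3065 + H*Y (f(Y, H) = H*Y - 3065 = -3065 + H*Y)
Q(y, J) = (-1308 + y)/(2*J) (Q(y, J) = (-1308 + y)/((2*J)) = (-1308 + y)*(1/(2*J)) = (-1308 + y)/(2*J))
Q(2894, 2484)/f(-1482, 341) = ((½)*(-1308 + 2894)/2484)/(-3065 + 341*(-1482)) = ((½)*(1/2484)*1586)/(-3065 - 505362) = (793/2484)/(-508427) = (793/2484)*(-1/508427) = -793/1262932668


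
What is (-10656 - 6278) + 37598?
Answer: 20664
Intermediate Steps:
(-10656 - 6278) + 37598 = -16934 + 37598 = 20664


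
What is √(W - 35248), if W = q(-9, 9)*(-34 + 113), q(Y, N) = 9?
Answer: I*√34537 ≈ 185.84*I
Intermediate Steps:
W = 711 (W = 9*(-34 + 113) = 9*79 = 711)
√(W - 35248) = √(711 - 35248) = √(-34537) = I*√34537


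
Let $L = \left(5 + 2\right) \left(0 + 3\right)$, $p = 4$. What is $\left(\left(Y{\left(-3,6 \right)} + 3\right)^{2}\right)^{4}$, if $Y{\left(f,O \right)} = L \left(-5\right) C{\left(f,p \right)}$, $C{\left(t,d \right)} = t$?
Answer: $104572372169968517376$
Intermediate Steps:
$L = 21$ ($L = 7 \cdot 3 = 21$)
$Y{\left(f,O \right)} = - 105 f$ ($Y{\left(f,O \right)} = 21 \left(-5\right) f = - 105 f$)
$\left(\left(Y{\left(-3,6 \right)} + 3\right)^{2}\right)^{4} = \left(\left(\left(-105\right) \left(-3\right) + 3\right)^{2}\right)^{4} = \left(\left(315 + 3\right)^{2}\right)^{4} = \left(318^{2}\right)^{4} = 101124^{4} = 104572372169968517376$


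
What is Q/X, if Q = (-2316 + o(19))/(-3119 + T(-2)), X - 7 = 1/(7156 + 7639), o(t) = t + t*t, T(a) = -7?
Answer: 7160780/80936829 ≈ 0.088474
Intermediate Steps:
o(t) = t + t²
X = 103566/14795 (X = 7 + 1/(7156 + 7639) = 7 + 1/14795 = 103566/14795 ≈ 7.0001)
Q = 968/1563 (Q = (-2316 + 19*(1 + 19))/(-3119 - 7) = (-2316 + 19*20)/(-3126) = (-2316 + 380)*(-1/3126) = -1936*(-1/3126) = 968/1563 ≈ 0.61932)
Q/X = 968/(1563*(103566/14795)) = (968/1563)*(14795/103566) = 7160780/80936829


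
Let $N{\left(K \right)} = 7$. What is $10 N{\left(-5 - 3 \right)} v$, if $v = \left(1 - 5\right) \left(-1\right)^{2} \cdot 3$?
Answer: $-840$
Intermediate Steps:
$v = -12$ ($v = \left(1 - 5\right) 1 \cdot 3 = \left(-4\right) 1 \cdot 3 = \left(-4\right) 3 = -12$)
$10 N{\left(-5 - 3 \right)} v = 10 \cdot 7 \left(-12\right) = 70 \left(-12\right) = -840$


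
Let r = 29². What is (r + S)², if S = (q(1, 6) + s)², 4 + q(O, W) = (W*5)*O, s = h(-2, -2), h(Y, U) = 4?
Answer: 3031081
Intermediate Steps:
s = 4
q(O, W) = -4 + 5*O*W (q(O, W) = -4 + (W*5)*O = -4 + (5*W)*O = -4 + 5*O*W)
r = 841
S = 900 (S = ((-4 + 5*1*6) + 4)² = ((-4 + 30) + 4)² = (26 + 4)² = 30² = 900)
(r + S)² = (841 + 900)² = 1741² = 3031081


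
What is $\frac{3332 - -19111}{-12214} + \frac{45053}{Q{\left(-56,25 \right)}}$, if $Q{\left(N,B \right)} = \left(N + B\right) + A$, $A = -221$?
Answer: $- \frac{277966489}{1538964} \approx -180.62$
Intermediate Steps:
$Q{\left(N,B \right)} = -221 + B + N$ ($Q{\left(N,B \right)} = \left(N + B\right) - 221 = \left(B + N\right) - 221 = -221 + B + N$)
$\frac{3332 - -19111}{-12214} + \frac{45053}{Q{\left(-56,25 \right)}} = \frac{3332 - -19111}{-12214} + \frac{45053}{-221 + 25 - 56} = \left(3332 + 19111\right) \left(- \frac{1}{12214}\right) + \frac{45053}{-252} = 22443 \left(- \frac{1}{12214}\right) + 45053 \left(- \frac{1}{252}\right) = - \frac{22443}{12214} - \frac{45053}{252} = - \frac{277966489}{1538964}$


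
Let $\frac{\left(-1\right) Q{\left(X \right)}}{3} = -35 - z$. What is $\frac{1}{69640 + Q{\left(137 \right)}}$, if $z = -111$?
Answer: $\frac{1}{69412} \approx 1.4407 \cdot 10^{-5}$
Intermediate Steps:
$Q{\left(X \right)} = -228$ ($Q{\left(X \right)} = - 3 \left(-35 - -111\right) = - 3 \left(-35 + 111\right) = \left(-3\right) 76 = -228$)
$\frac{1}{69640 + Q{\left(137 \right)}} = \frac{1}{69640 - 228} = \frac{1}{69412}$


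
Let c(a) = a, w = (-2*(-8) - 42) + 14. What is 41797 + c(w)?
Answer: 41785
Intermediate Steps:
w = -12 (w = (16 - 42) + 14 = -26 + 14 = -12)
41797 + c(w) = 41797 - 12 = 41785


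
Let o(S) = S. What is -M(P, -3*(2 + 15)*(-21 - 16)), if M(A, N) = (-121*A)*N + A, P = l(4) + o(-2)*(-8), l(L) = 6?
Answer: 5023172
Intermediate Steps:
P = 22 (P = 6 - 2*(-8) = 6 + 16 = 22)
M(A, N) = A - 121*A*N (M(A, N) = -121*A*N + A = A - 121*A*N)
-M(P, -3*(2 + 15)*(-21 - 16)) = -22*(1 - (-363)*(2 + 15)*(-21 - 16)) = -22*(1 - (-363)*17*(-37)) = -22*(1 - (-363)*(-629)) = -22*(1 - 121*1887) = -22*(1 - 228327) = -22*(-228326) = -1*(-5023172) = 5023172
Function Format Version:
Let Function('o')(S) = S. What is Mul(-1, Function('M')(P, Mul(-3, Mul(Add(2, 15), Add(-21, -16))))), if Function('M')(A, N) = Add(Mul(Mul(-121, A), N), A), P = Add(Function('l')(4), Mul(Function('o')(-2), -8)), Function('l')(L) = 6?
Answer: 5023172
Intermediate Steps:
P = 22 (P = Add(6, Mul(-2, -8)) = Add(6, 16) = 22)
Function('M')(A, N) = Add(A, Mul(-121, A, N)) (Function('M')(A, N) = Add(Mul(-121, A, N), A) = Add(A, Mul(-121, A, N)))
Mul(-1, Function('M')(P, Mul(-3, Mul(Add(2, 15), Add(-21, -16))))) = Mul(-1, Mul(22, Add(1, Mul(-121, Mul(-3, Mul(Add(2, 15), Add(-21, -16))))))) = Mul(-1, Mul(22, Add(1, Mul(-121, Mul(-3, Mul(17, -37)))))) = Mul(-1, Mul(22, Add(1, Mul(-121, Mul(-3, -629))))) = Mul(-1, Mul(22, Add(1, Mul(-121, 1887)))) = Mul(-1, Mul(22, Add(1, -228327))) = Mul(-1, Mul(22, -228326)) = Mul(-1, -5023172) = 5023172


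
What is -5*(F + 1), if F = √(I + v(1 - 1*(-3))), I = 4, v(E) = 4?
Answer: -5 - 10*√2 ≈ -19.142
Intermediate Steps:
F = 2*√2 (F = √(4 + 4) = √8 = 2*√2 ≈ 2.8284)
-5*(F + 1) = -5*(2*√2 + 1) = -5*(1 + 2*√2) = -5 - 10*√2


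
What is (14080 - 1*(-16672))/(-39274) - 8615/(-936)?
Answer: 154780819/18380232 ≈ 8.4211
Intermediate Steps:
(14080 - 1*(-16672))/(-39274) - 8615/(-936) = (14080 + 16672)*(-1/39274) - 8615*(-1/936) = 30752*(-1/39274) + 8615/936 = -15376/19637 + 8615/936 = 154780819/18380232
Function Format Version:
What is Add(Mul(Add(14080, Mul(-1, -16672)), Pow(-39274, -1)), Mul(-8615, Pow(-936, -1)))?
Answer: Rational(154780819, 18380232) ≈ 8.4211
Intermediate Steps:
Add(Mul(Add(14080, Mul(-1, -16672)), Pow(-39274, -1)), Mul(-8615, Pow(-936, -1))) = Add(Mul(Add(14080, 16672), Rational(-1, 39274)), Mul(-8615, Rational(-1, 936))) = Add(Mul(30752, Rational(-1, 39274)), Rational(8615, 936)) = Add(Rational(-15376, 19637), Rational(8615, 936)) = Rational(154780819, 18380232)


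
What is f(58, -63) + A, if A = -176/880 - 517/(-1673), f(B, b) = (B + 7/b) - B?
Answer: -157/75285 ≈ -0.0020854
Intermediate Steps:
f(B, b) = 7/b
A = 912/8365 (A = -176*1/880 - 517*(-1/1673) = -⅕ + 517/1673 = 912/8365 ≈ 0.10903)
f(58, -63) + A = 7/(-63) + 912/8365 = 7*(-1/63) + 912/8365 = -⅑ + 912/8365 = -157/75285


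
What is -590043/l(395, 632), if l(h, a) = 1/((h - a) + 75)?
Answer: 95586966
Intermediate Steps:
l(h, a) = 1/(75 + h - a)
-590043/l(395, 632) = -590043/(1/(75 + 395 - 1*632)) = -590043/(1/(75 + 395 - 632)) = -590043/(1/(-162)) = -590043/(-1/162) = -590043*(-162) = 95586966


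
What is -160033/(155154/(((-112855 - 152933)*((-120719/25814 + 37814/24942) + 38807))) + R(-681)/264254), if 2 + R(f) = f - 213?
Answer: 1950137685024069832989992871/41501593162195290595 ≈ 4.6989e+7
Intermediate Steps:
R(f) = -215 + f (R(f) = -2 + (f - 213) = -2 + (-213 + f) = -215 + f)
-160033/(155154/(((-112855 - 152933)*((-120719/25814 + 37814/24942) + 38807))) + R(-681)/264254) = -160033/(155154/(((-112855 - 152933)*((-120719/25814 + 37814/24942) + 38807))) + (-215 - 681)/264254) = -160033/(155154/((-265788*((-120719*1/25814 + 37814*(1/24942)) + 38807))) - 896*1/264254) = -160033/(155154/((-265788*((-120719/25814 + 18907/12471) + 38807))) - 448/132127) = -160033/(155154/((-265788*(-1017421351/321926394 + 38807))) - 448/132127) = -160033/(155154/((-265788*12491980150607/321926394)) - 448/132127) = -160033/(155154/(-553369736711588886/53654399) - 448/132127) = -160033/(155154*(-53654399/553369736711588886) - 448/132127) = -160033/(-1387449103741/92228289451931481 - 448/132127) = -160033/(-41501593162195290595/12185847200415350790087) = -160033*(-12185847200415350790087/41501593162195290595) = 1950137685024069832989992871/41501593162195290595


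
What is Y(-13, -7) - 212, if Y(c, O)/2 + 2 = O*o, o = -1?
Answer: -202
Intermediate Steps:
Y(c, O) = -4 - 2*O (Y(c, O) = -4 + 2*(O*(-1)) = -4 + 2*(-O) = -4 - 2*O)
Y(-13, -7) - 212 = (-4 - 2*(-7)) - 212 = (-4 + 14) - 212 = 10 - 212 = -202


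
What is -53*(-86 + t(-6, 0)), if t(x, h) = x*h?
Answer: 4558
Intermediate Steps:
t(x, h) = h*x
-53*(-86 + t(-6, 0)) = -53*(-86 + 0*(-6)) = -53*(-86 + 0) = -53*(-86) = 4558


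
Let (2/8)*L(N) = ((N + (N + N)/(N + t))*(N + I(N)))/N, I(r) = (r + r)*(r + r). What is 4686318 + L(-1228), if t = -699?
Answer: 55466986386/1927 ≈ 2.8784e+7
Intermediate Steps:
I(r) = 4*r² (I(r) = (2*r)*(2*r) = 4*r²)
L(N) = 4*(N + 4*N²)*(N + 2*N/(-699 + N))/N (L(N) = 4*(((N + (N + N)/(N - 699))*(N + 4*N²))/N) = 4*(((N + (2*N)/(-699 + N))*(N + 4*N²))/N) = 4*(((N + 2*N/(-699 + N))*(N + 4*N²))/N) = 4*(((N + 4*N²)*(N + 2*N/(-699 + N)))/N) = 4*((N + 4*N²)*(N + 2*N/(-699 + N))/N) = 4*(N + 4*N²)*(N + 2*N/(-699 + N))/N)
4686318 + L(-1228) = 4686318 + 4*(-1228)*(-697 - 2787*(-1228) + 4*(-1228)²)/(-699 - 1228) = 4686318 + 4*(-1228)*(-697 + 3422436 + 4*1507984)/(-1927) = 4686318 + 4*(-1228)*(-1/1927)*(-697 + 3422436 + 6031936) = 4686318 + 4*(-1228)*(-1/1927)*9453675 = 4686318 + 46436451600/1927 = 55466986386/1927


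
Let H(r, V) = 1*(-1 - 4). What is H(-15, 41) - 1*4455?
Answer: -4460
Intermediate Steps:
H(r, V) = -5 (H(r, V) = 1*(-5) = -5)
H(-15, 41) - 1*4455 = -5 - 1*4455 = -5 - 4455 = -4460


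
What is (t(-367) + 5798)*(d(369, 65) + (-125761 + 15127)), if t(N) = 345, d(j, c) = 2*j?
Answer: -675091128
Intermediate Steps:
(t(-367) + 5798)*(d(369, 65) + (-125761 + 15127)) = (345 + 5798)*(2*369 + (-125761 + 15127)) = 6143*(738 - 110634) = 6143*(-109896) = -675091128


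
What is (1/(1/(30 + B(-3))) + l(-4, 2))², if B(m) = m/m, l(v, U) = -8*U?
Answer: 225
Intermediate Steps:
B(m) = 1
(1/(1/(30 + B(-3))) + l(-4, 2))² = (1/(1/(30 + 1)) - 8*2)² = (1/(1/31) - 16)² = (31 - 16)² = 15² = 225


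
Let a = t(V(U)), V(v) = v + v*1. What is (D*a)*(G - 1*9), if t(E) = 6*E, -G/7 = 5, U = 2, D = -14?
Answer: 14784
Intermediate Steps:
V(v) = 2*v (V(v) = v + v = 2*v)
G = -35 (G = -7*5 = -35)
a = 24 (a = 6*(2*2) = 6*4 = 24)
(D*a)*(G - 1*9) = (-14*24)*(-35 - 1*9) = -336*(-35 - 9) = -336*(-44) = 14784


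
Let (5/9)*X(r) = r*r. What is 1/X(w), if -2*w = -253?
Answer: 20/576081 ≈ 3.4717e-5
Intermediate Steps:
w = 253/2 (w = -½*(-253) = 253/2 ≈ 126.50)
X(r) = 9*r²/5 (X(r) = 9*(r*r)/5 = 9*r²/5)
1/X(w) = 1/(9*(253/2)²/5) = 1/((9/5)*(64009/4)) = 1/(576081/20) = 20/576081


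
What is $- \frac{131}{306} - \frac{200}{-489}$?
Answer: $- \frac{953}{49878} \approx -0.019107$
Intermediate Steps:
$- \frac{131}{306} - \frac{200}{-489} = \left(-131\right) \frac{1}{306} - - \frac{200}{489} = - \frac{131}{306} + \frac{200}{489} = - \frac{953}{49878}$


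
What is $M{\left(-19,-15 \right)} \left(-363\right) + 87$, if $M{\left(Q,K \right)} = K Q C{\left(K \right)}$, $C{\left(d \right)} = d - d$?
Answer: $87$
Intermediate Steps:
$C{\left(d \right)} = 0$
$M{\left(Q,K \right)} = 0$ ($M{\left(Q,K \right)} = K Q 0 = 0$)
$M{\left(-19,-15 \right)} \left(-363\right) + 87 = 0 \left(-363\right) + 87 = 0 + 87 = 87$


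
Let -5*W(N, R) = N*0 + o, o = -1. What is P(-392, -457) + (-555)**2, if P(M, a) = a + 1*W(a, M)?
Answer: 1537841/5 ≈ 3.0757e+5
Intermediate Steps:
W(N, R) = 1/5 (W(N, R) = -(N*0 - 1)/5 = -(0 - 1)/5 = -1/5*(-1) = 1/5)
P(M, a) = 1/5 + a (P(M, a) = a + 1*(1/5) = a + 1/5 = 1/5 + a)
P(-392, -457) + (-555)**2 = (1/5 - 457) + (-555)**2 = -2284/5 + 308025 = 1537841/5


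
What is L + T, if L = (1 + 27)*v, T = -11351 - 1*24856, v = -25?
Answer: -36907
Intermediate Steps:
T = -36207 (T = -11351 - 24856 = -36207)
L = -700 (L = (1 + 27)*(-25) = 28*(-25) = -700)
L + T = -700 - 36207 = -36907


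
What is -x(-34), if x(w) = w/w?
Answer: -1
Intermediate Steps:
x(w) = 1
-x(-34) = -1*1 = -1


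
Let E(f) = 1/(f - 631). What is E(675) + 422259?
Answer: 18579397/44 ≈ 4.2226e+5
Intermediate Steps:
E(f) = 1/(-631 + f)
E(675) + 422259 = 1/(-631 + 675) + 422259 = 1/44 + 422259 = 18579397/44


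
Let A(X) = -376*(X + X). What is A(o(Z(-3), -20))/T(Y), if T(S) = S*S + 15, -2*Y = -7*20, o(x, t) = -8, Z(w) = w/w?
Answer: 6016/4915 ≈ 1.2240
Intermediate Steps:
Z(w) = 1
A(X) = -752*X
Y = 70 (Y = -(-7)*20/2 = -½*(-140) = 70)
T(S) = 15 + S² (T(S) = S² + 15 = 15 + S²)
A(o(Z(-3), -20))/T(Y) = (-752*(-8))/(15 + 70²) = 6016/(15 + 4900) = 6016/4915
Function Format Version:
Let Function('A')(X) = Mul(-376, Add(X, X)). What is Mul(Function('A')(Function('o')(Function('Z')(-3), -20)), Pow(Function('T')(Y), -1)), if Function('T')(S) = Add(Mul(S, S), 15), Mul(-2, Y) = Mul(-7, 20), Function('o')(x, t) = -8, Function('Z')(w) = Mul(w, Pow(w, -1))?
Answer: Rational(6016, 4915) ≈ 1.2240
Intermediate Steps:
Function('Z')(w) = 1
Function('A')(X) = Mul(-752, X) (Function('A')(X) = Mul(-376, Mul(2, X)) = Mul(-752, X))
Y = 70 (Y = Mul(Rational(-1, 2), Mul(-7, 20)) = Mul(Rational(-1, 2), -140) = 70)
Function('T')(S) = Add(15, Pow(S, 2)) (Function('T')(S) = Add(Pow(S, 2), 15) = Add(15, Pow(S, 2)))
Mul(Function('A')(Function('o')(Function('Z')(-3), -20)), Pow(Function('T')(Y), -1)) = Mul(Mul(-752, -8), Pow(Add(15, Pow(70, 2)), -1)) = Mul(6016, Pow(Add(15, 4900), -1)) = Mul(6016, Pow(4915, -1)) = Mul(6016, Rational(1, 4915)) = Rational(6016, 4915)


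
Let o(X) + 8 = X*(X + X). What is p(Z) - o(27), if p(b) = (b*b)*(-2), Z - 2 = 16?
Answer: -2098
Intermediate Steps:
o(X) = -8 + 2*X² (o(X) = -8 + X*(X + X) = -8 + X*(2*X) = -8 + 2*X²)
Z = 18 (Z = 2 + 16 = 18)
p(b) = -2*b² (p(b) = b²*(-2) = -2*b²)
p(Z) - o(27) = -2*18² - (-8 + 2*27²) = -2*324 - (-8 + 2*729) = -648 - (-8 + 1458) = -648 - 1*1450 = -648 - 1450 = -2098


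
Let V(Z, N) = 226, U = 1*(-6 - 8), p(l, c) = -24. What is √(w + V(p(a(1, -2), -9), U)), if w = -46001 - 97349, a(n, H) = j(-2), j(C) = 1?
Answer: 2*I*√35781 ≈ 378.32*I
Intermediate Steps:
a(n, H) = 1
U = -14 (U = 1*(-14) = -14)
w = -143350
√(w + V(p(a(1, -2), -9), U)) = √(-143350 + 226) = √(-143124) = 2*I*√35781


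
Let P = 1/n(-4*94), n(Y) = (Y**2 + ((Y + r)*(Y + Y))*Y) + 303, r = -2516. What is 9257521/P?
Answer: -7568737218656705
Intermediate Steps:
n(Y) = 303 + Y**2 + 2*Y**2*(-2516 + Y) (n(Y) = (Y**2 + ((Y - 2516)*(Y + Y))*Y) + 303 = (Y**2 + ((-2516 + Y)*(2*Y))*Y) + 303 = (Y**2 + (2*Y*(-2516 + Y))*Y) + 303 = (Y**2 + 2*Y**2*(-2516 + Y)) + 303 = 303 + Y**2 + 2*Y**2*(-2516 + Y))
P = -1/817577105 (P = 1/(303 - 5031*(-4*94)**2 + 2*(-4*94)**3) = 1/(303 - 5031*(-376)**2 + 2*(-376)**3) = 1/(303 - 5031*141376 + 2*(-53157376)) = 1/(303 - 711262656 - 106314752) = 1/(-817577105) = -1/817577105 ≈ -1.2231e-9)
9257521/P = 9257521/(-1/817577105) = 9257521*(-817577105) = -7568737218656705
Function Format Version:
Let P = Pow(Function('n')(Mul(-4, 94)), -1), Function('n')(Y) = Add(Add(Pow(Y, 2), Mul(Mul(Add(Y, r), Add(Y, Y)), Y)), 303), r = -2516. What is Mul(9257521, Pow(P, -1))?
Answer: -7568737218656705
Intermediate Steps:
Function('n')(Y) = Add(303, Pow(Y, 2), Mul(2, Pow(Y, 2), Add(-2516, Y))) (Function('n')(Y) = Add(Add(Pow(Y, 2), Mul(Mul(Add(Y, -2516), Add(Y, Y)), Y)), 303) = Add(Add(Pow(Y, 2), Mul(Mul(Add(-2516, Y), Mul(2, Y)), Y)), 303) = Add(Add(Pow(Y, 2), Mul(Mul(2, Y, Add(-2516, Y)), Y)), 303) = Add(Add(Pow(Y, 2), Mul(2, Pow(Y, 2), Add(-2516, Y))), 303) = Add(303, Pow(Y, 2), Mul(2, Pow(Y, 2), Add(-2516, Y))))
P = Rational(-1, 817577105) (P = Pow(Add(303, Mul(-5031, Pow(Mul(-4, 94), 2)), Mul(2, Pow(Mul(-4, 94), 3))), -1) = Pow(Add(303, Mul(-5031, Pow(-376, 2)), Mul(2, Pow(-376, 3))), -1) = Pow(Add(303, Mul(-5031, 141376), Mul(2, -53157376)), -1) = Pow(Add(303, -711262656, -106314752), -1) = Pow(-817577105, -1) = Rational(-1, 817577105) ≈ -1.2231e-9)
Mul(9257521, Pow(P, -1)) = Mul(9257521, Pow(Rational(-1, 817577105), -1)) = Mul(9257521, -817577105) = -7568737218656705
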